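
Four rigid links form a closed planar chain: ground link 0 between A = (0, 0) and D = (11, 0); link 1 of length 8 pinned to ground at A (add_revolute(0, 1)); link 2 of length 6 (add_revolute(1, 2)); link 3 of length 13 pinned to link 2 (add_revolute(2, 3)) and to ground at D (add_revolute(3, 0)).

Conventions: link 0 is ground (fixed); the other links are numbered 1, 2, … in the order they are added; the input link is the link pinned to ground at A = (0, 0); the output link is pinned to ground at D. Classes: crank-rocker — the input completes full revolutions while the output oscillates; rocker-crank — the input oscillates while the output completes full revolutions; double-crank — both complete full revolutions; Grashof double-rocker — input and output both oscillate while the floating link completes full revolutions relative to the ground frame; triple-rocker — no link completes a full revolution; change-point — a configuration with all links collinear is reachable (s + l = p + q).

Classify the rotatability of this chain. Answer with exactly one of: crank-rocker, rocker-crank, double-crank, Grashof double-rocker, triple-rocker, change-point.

lengths: ground=11, input=8, coupler=6, output=13
sorted: s=6 (shortest), l=13 (longest), p+q=19
s + l = 19 vs p + q = 19
s + l = p + q → change-point (collinear configuration reachable)

change-point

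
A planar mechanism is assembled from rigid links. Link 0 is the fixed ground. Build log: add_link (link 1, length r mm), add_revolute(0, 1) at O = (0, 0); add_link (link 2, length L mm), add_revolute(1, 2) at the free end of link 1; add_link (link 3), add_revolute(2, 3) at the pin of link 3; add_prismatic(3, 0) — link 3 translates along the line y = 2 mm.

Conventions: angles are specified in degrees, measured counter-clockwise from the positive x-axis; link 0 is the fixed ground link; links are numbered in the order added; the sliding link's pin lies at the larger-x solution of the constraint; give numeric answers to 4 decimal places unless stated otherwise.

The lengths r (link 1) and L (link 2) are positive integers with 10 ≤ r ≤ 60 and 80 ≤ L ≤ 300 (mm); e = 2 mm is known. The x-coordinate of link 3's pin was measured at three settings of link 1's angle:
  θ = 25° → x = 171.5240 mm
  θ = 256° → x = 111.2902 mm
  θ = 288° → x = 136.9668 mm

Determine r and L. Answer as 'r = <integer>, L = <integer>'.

constraint per measurement: (x − r cos θ)² + (r sin θ − e)² = L²
subtracting the θ₁ and θ₂ equations cancels the r² and L² terms:
r = (x₁² − x₂²) / (2[(x₁cos θ₁ + e sin θ₁) − (x₂cos θ₂ + e sin θ₂)]) = 46.0000 → r = 46
L² = (x₁ − r cos θ₁)² + (r sin θ₁ − e)² = 17160.9954 → L = 131.0000 → L = 131
check at θ₃=288°: x = 136.9668 (printed 136.9668) ✓

r = 46, L = 131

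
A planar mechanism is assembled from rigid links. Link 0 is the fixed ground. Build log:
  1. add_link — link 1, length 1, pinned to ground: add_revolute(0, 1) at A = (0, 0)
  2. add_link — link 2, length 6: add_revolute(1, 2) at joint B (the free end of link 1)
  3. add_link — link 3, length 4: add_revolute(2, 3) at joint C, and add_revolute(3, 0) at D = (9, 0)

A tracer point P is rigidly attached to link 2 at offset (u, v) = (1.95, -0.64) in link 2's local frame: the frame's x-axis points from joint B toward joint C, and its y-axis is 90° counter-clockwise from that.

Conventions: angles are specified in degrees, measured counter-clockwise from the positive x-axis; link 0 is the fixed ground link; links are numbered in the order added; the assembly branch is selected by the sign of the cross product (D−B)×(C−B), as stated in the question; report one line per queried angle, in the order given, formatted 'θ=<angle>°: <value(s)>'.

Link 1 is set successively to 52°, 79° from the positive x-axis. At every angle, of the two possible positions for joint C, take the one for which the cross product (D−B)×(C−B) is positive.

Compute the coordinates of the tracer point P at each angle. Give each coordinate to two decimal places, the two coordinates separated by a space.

A=(0,0), D=(9.00,0)
θ=52°: B = A + 1.00·(cos52°, sin52°) = (0.6157, 0.7880)
θ=52°: |BD| = 8.4213
θ=52°: circle(B,6.00) ∩ circle(D,4.00): a=5.3981, h=2.6192
θ=52°:   candidates: C₊=(6.2352,2.8906) cross=22.057; C₋=(5.7450,-2.3249) cross=-22.057
θ=52°:   branch + wants cross > 0 → take C=(6.2352,2.8906) (cross=22.057)
θ=52°: ex = (C−B)/|BC| = (0.9366,0.3504); ey = (-0.3504,0.9366)
θ=52°: P = B + 1.95·ex + -0.64·ey = (2.6663,0.8719)
θ=79°: B = A + 1.00·(cos79°, sin79°) = (0.1908, 0.9816)
θ=79°: |BD| = 8.8637
θ=79°: circle(B,6.00) ∩ circle(D,4.00): a=5.5601, h=2.2552
θ=79°:   candidates: C₊=(5.9664,2.6072) cross=19.989; C₋=(5.4669,-1.8754) cross=-19.989
θ=79°:   branch + wants cross > 0 → take C=(5.9664,2.6072) (cross=19.989)
θ=79°: ex = (C−B)/|BC| = (0.9626,0.2709); ey = (-0.2709,0.9626)
θ=79°: P = B + 1.95·ex + -0.64·ey = (2.2413,0.8939)

θ=52°: 2.67 0.87
θ=79°: 2.24 0.89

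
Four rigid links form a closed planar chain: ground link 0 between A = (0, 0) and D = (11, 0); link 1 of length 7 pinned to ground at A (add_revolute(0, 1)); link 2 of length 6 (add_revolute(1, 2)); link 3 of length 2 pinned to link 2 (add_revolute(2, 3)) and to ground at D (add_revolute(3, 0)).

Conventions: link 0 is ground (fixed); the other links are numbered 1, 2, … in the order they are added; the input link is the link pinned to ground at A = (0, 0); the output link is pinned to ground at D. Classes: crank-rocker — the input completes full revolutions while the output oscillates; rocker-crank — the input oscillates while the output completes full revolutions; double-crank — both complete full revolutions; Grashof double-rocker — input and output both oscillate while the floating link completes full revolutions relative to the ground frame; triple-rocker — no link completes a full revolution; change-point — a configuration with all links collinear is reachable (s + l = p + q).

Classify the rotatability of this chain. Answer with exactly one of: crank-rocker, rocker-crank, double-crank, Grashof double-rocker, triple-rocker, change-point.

lengths: ground=11, input=7, coupler=6, output=2
sorted: s=2 (shortest), l=11 (longest), p+q=13
s + l = 13 vs p + q = 13
s + l = p + q → change-point (collinear configuration reachable)

change-point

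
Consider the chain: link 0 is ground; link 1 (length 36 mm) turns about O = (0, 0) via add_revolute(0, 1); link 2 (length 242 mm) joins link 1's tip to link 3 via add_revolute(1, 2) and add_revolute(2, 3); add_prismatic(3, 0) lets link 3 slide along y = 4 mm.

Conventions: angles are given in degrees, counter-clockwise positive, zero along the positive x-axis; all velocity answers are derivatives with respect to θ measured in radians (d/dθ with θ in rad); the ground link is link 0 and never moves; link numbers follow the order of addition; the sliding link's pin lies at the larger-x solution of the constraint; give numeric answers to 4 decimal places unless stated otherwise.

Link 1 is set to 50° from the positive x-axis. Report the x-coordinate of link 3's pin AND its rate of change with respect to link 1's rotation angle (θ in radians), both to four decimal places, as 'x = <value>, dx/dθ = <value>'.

geometry: r = 36 mm, L = 242 mm, e = 4 mm
crank pin P = (r cos θ, r sin θ) = (23.140354, 27.577600)
h = r sin θ − e = 27.577600 − 4 = 23.577600
x = r cos θ + √(L² − h²) = 23.140354 + 240.848701 = 263.989055
dx/dθ = −r sin θ − h·r cos θ/√(L² − h²) (θ in radians; h = 23.577600) = -29.842898

x = 263.9891, dx/dθ = -29.8429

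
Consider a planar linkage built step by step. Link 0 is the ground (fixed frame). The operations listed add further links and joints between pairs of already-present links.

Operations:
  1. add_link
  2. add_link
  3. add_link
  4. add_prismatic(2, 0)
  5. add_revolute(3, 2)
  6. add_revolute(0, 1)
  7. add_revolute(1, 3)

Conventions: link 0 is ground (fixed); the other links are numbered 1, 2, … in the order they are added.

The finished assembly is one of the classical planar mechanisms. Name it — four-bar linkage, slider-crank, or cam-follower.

links: 4 (incl. ground); joints: 3 revolute, 1 prismatic, 0 higher (cam) pair, forming one closed loop
4 links, 3 revolutes + 1 prismatic in one loop → slider-crank

slider-crank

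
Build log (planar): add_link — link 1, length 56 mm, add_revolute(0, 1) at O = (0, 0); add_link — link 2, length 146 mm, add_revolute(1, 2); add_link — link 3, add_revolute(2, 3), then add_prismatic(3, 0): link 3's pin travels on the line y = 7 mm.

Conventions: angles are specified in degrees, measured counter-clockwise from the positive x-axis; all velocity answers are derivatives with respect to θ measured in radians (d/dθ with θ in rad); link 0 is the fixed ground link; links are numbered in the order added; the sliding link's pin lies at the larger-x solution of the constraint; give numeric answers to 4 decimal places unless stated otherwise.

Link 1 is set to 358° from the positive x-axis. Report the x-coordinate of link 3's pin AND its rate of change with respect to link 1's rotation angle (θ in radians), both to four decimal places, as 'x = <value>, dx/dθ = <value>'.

geometry: r = 56 mm, L = 146 mm, e = 7 mm
crank pin P = (r cos θ, r sin θ) = (55.965886, -1.954372)
h = r sin θ − e = -1.954372 − 7 = -8.954372
x = r cos θ + √(L² − h²) = 55.965886 + 145.725150 = 201.691036
dx/dθ = −r sin θ − h·r cos θ/√(L² − h²) (θ in radians; h = -8.954372) = 5.393307

x = 201.6910, dx/dθ = 5.3933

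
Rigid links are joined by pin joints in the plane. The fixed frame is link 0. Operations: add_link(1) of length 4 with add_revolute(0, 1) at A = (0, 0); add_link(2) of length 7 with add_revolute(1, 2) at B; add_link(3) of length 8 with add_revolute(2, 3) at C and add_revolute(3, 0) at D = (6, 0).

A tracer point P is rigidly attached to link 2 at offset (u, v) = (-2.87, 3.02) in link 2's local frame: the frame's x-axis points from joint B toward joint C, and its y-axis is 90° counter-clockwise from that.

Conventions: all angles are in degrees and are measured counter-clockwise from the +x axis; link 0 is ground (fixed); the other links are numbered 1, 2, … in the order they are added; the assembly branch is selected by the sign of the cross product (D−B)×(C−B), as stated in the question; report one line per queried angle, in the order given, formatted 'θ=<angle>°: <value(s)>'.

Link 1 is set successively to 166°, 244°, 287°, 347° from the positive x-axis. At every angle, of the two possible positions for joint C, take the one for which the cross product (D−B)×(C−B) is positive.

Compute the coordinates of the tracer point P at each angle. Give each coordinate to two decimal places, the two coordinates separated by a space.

A=(0,0), D=(6.00,0)
θ=166°: B = A + 4.00·(cos166°, sin166°) = (-3.8812, 0.9677)
θ=166°: |BD| = 9.9285
θ=166°: circle(B,7.00) ∩ circle(D,8.00): a=4.2088, h=5.5934
θ=166°:   candidates: C₊=(0.8528,6.1242) cross=55.534; C₋=(-0.2376,-5.0093) cross=-55.534
θ=166°:   branch + wants cross > 0 → take C=(0.8528,6.1242) (cross=55.534)
θ=166°: ex = (C−B)/|BC| = (0.6763,0.7366); ey = (-0.7366,0.6763)
θ=166°: P = B + -2.87·ex + 3.02·ey = (-8.0468,0.8959)
θ=244°: B = A + 4.00·(cos244°, sin244°) = (-1.7535, -3.5952)
θ=244°: |BD| = 8.5465
θ=244°: circle(B,7.00) ∩ circle(D,8.00): a=3.3957, h=6.1212
θ=244°:   candidates: C₊=(-1.2479,3.3865) cross=52.315; C₋=(3.9021,-7.7200) cross=-52.315
θ=244°:   branch + wants cross > 0 → take C=(-1.2479,3.3865) (cross=52.315)
θ=244°: ex = (C−B)/|BC| = (0.0722,0.9974); ey = (-0.9974,0.0722)
θ=244°: P = B + -2.87·ex + 3.02·ey = (-4.9729,-6.2395)
θ=287°: B = A + 4.00·(cos287°, sin287°) = (1.1695, -3.8252)
θ=287°: |BD| = 6.1617
θ=287°: circle(B,7.00) ∩ circle(D,8.00): a=1.8636, h=6.7474
θ=287°:   candidates: C₊=(-1.5583,2.6214) cross=41.575; C₋=(6.8193,-7.9579) cross=-41.575
θ=287°:   branch + wants cross > 0 → take C=(-1.5583,2.6214) (cross=41.575)
θ=287°: ex = (C−B)/|BC| = (-0.3897,0.9209); ey = (-0.9209,-0.3897)
θ=287°: P = B + -2.87·ex + 3.02·ey = (-0.4934,-7.6452)
θ=347°: B = A + 4.00·(cos347°, sin347°) = (3.8975, -0.8998)
θ=347°: |BD| = 2.2870
θ=347°: circle(B,7.00) ∩ circle(D,8.00): a=-2.1360, h=6.6662
θ=347°:   candidates: C₊=(-0.6890,4.3883) cross=15.245; C₋=(4.5566,-7.8687) cross=-15.245
θ=347°:   branch + wants cross > 0 → take C=(-0.6890,4.3883) (cross=15.245)
θ=347°: ex = (C−B)/|BC| = (-0.6552,0.7554); ey = (-0.7554,-0.6552)
θ=347°: P = B + -2.87·ex + 3.02·ey = (3.4965,-5.0467)

θ=166°: -8.05 0.90
θ=244°: -4.97 -6.24
θ=287°: -0.49 -7.65
θ=347°: 3.50 -5.05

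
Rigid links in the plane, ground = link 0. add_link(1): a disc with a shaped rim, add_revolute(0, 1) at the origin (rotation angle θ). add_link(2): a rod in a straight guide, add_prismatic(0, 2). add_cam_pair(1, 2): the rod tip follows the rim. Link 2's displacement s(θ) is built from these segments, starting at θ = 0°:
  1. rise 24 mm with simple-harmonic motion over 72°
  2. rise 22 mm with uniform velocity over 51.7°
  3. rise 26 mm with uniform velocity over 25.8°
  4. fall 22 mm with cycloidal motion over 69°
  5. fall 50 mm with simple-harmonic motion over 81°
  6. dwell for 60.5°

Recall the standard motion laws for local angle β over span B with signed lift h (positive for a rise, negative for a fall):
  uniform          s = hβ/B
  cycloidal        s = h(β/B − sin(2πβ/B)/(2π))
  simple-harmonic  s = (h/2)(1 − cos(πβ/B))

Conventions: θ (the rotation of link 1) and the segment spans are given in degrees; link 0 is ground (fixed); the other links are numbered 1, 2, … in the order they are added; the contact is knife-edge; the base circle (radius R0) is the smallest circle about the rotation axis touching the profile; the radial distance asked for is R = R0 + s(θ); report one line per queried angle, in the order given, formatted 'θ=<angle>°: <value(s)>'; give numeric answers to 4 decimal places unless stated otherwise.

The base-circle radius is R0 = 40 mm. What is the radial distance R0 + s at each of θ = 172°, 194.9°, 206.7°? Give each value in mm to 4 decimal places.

segment 1 (0° to 72°, simple-harmonic, h = 24) is passed completely: s = 0.0000 + (24) = 24.0000
segment 2 (72° to 123.7°, uniform, h = 22) is passed completely: s = 24.0000 + (22) = 46.0000
segment 3 (123.7° to 149.5°, uniform, h = 26) is passed completely: s = 46.0000 + (26) = 72.0000
θ = 172° falls in segment 4 (149.5° to 218.5°, cycloidal, h = -22): β = 172 − 149.5 = 22.5°, B = 69°; Δs = -22·(0.3261 − sin(2π·0.3261)/(2π)) = -4.0651; s = 72.0000 − 4.0651 = 67.9349
θ = 194.9° falls in segment 4 (149.5° to 218.5°, cycloidal, h = -22): β = 194.9 − 149.5 = 45.4°, B = 69°; Δs = -22·(0.6580 − sin(2π·0.6580)/(2π)) = -17.4075; s = 72.0000 − 17.4075 = 54.5925
θ = 206.7° falls in segment 4 (149.5° to 218.5°, cycloidal, h = -22): β = 206.7 − 149.5 = 57.2°, B = 69°; Δs = -22·(0.8290 − sin(2π·0.8290)/(2π)) = -21.3167; s = 72.0000 − 21.3167 = 50.6833
θ=172°: R = R0 + s = 40 + 67.9349 = 107.9349
θ=194.9°: R = R0 + s = 40 + 54.5925 = 94.5925
θ=206.7°: R = R0 + s = 40 + 50.6833 = 90.6833

θ=172°: 107.9349
θ=194.9°: 94.5925
θ=206.7°: 90.6833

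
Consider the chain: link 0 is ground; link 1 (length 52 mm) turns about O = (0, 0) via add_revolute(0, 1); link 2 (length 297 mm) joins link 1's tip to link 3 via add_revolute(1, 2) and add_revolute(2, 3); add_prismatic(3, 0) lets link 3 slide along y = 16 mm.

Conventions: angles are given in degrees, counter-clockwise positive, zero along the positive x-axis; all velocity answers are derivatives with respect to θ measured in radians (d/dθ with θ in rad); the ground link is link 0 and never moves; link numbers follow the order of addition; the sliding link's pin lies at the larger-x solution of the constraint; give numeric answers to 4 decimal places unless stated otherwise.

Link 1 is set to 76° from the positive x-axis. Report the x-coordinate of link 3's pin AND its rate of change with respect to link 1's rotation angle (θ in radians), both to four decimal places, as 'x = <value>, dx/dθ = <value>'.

geometry: r = 52 mm, L = 297 mm, e = 16 mm
crank pin P = (r cos θ, r sin θ) = (12.579939, 50.455378)
h = r sin θ − e = 50.455378 − 16 = 34.455378
x = r cos θ + √(L² − h²) = 12.579939 + 294.994622 = 307.574560
dx/dθ = −r sin θ − h·r cos θ/√(L² − h²) (θ in radians; h = 34.455378) = -51.924715

x = 307.5746, dx/dθ = -51.9247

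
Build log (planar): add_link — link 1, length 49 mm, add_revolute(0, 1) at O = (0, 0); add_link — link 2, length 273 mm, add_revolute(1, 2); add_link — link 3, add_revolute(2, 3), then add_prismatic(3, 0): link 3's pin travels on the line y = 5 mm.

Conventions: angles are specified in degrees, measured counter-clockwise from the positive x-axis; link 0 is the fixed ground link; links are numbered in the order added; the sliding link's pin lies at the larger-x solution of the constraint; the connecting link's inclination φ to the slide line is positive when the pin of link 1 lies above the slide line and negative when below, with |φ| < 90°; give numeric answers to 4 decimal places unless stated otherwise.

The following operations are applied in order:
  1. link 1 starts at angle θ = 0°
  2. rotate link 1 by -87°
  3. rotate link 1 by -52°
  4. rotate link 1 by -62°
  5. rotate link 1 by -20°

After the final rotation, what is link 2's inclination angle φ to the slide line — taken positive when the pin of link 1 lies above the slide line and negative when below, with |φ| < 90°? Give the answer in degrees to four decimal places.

geometry: r = 49 mm, L = 273 mm, e = 5 mm; θ starts at 0°
rotate link 1 by -87°: θ ← 0° -87° = -87°
rotate link 1 by -52°: θ ← -87° -52° = -139°
rotate link 1 by -62°: θ ← -139° -62° = -201°
rotate link 1 by -20°: θ ← -201° -20° = -221°
h = r sin θ − e = 32.146892 − 5 = 27.146892
sin φ = h / L = 27.146892 / 273 = 0.09943917
φ = arcsin(0.09943917) = 5.706876°

5.7069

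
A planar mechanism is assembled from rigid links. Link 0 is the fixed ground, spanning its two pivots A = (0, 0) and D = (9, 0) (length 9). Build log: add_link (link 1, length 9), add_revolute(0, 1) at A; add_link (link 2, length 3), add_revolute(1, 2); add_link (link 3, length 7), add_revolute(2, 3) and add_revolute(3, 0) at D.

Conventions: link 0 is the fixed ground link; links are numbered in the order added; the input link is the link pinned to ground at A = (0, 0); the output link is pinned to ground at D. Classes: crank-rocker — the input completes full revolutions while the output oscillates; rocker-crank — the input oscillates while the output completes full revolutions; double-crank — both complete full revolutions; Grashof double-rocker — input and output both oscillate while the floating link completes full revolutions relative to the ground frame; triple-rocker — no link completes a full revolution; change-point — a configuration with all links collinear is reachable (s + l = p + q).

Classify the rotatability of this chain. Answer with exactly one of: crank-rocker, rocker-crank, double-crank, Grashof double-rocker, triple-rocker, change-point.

lengths: ground=9, input=9, coupler=3, output=7
sorted: s=3 (shortest), l=9 (longest), p+q=16
s + l = 12 vs p + q = 16
s + l < p + q (Grashof) with shortest = coupler link → Grashof double-rocker

Grashof double-rocker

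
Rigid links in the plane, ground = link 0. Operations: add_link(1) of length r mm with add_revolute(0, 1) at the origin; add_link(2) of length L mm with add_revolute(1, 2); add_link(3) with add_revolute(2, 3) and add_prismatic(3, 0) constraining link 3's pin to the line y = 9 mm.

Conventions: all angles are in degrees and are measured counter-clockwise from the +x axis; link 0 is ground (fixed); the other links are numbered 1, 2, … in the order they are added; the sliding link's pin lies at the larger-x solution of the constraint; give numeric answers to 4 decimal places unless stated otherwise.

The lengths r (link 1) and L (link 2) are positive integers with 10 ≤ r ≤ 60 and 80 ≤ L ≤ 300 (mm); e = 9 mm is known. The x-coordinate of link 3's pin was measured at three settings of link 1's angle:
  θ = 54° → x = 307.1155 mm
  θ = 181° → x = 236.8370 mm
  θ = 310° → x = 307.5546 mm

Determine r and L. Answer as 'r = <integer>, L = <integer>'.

constraint per measurement: (x − r cos θ)² + (r sin θ − e)² = L²
subtracting the θ₁ and θ₂ equations cancels the r² and L² terms:
r = (x₁² − x₂²) / (2[(x₁cos θ₁ + e sin θ₁) − (x₂cos θ₂ + e sin θ₂)]) = 45.0000 → r = 45
L² = (x₁ − r cos θ₁)² + (r sin θ₁ − e)² = 79524.0100 → L = 282.0000 → L = 282
check at θ₃=310°: x = 307.5546 (printed 307.5546) ✓

r = 45, L = 282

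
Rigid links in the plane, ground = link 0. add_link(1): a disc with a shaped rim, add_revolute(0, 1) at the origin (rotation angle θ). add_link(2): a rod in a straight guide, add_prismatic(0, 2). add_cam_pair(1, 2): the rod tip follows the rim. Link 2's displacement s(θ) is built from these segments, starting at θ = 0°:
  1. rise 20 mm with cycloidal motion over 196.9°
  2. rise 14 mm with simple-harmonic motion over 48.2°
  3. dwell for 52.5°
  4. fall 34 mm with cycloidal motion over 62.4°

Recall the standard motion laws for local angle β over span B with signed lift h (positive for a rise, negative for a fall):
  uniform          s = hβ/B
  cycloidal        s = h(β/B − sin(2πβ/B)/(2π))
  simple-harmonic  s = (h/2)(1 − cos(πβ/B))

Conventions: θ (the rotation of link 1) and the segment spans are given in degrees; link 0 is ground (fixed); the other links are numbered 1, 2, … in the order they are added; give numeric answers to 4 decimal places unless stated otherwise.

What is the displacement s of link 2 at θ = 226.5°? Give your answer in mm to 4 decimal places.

segment 1 (0° to 196.9°, cycloidal, h = 20) is passed completely: s = 0.0000 + (20) = 20.0000
θ = 226.5° falls in segment 2 (196.9° to 245.1°, simple-harmonic, h = 14): β = 226.5 − 196.9 = 29.6°, B = 48.2°; Δs = 14/2·(1 − cos(π·0.6141)) = 9.4560; s = 20.0000 + 9.4560 = 29.4560

29.4560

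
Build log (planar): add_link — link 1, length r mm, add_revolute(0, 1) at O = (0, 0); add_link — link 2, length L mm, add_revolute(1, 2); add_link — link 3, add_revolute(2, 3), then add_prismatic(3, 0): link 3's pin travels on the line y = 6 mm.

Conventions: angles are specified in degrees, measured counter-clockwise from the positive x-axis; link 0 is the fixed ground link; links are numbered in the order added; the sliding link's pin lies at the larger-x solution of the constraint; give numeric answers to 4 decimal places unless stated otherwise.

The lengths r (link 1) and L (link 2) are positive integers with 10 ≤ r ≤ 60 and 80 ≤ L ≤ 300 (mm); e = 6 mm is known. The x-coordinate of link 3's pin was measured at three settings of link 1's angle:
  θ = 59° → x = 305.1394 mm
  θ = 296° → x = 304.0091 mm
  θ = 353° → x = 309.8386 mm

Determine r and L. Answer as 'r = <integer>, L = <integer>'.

constraint per measurement: (x − r cos θ)² + (r sin θ − e)² = L²
subtracting the θ₁ and θ₂ equations cancels the r² and L² terms:
r = (x₁² − x₂²) / (2[(x₁cos θ₁ + e sin θ₁) − (x₂cos θ₂ + e sin θ₂)]) = 10.0002 → r = 10
L² = (x₁ − r cos θ₁)² + (r sin θ₁ − e)² = 90000.0252 → L = 300.0000 → L = 300
check at θ₃=353°: x = 309.8386 (printed 309.8386) ✓

r = 10, L = 300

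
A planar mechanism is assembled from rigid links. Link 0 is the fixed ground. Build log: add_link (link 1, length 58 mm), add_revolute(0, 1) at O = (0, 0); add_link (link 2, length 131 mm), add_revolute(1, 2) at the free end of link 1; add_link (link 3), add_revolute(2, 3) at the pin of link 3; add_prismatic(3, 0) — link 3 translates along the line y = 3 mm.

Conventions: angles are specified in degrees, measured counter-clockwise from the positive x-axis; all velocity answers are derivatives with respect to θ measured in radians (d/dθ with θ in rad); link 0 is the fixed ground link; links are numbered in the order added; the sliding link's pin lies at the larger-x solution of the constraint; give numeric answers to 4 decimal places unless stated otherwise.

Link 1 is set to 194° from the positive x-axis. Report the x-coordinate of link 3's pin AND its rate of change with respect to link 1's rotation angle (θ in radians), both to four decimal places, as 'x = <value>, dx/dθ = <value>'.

geometry: r = 58 mm, L = 131 mm, e = 3 mm
crank pin P = (r cos θ, r sin θ) = (-56.277152, -14.031470)
h = r sin θ − e = -14.031470 − 3 = -17.031470
x = r cos θ + √(L² − h²) = -56.277152 + 129.888140 = 73.610988
dx/dθ = −r sin θ − h·r cos θ/√(L² − h²) (θ in radians; h = -17.031470) = 6.652177

x = 73.6110, dx/dθ = 6.6522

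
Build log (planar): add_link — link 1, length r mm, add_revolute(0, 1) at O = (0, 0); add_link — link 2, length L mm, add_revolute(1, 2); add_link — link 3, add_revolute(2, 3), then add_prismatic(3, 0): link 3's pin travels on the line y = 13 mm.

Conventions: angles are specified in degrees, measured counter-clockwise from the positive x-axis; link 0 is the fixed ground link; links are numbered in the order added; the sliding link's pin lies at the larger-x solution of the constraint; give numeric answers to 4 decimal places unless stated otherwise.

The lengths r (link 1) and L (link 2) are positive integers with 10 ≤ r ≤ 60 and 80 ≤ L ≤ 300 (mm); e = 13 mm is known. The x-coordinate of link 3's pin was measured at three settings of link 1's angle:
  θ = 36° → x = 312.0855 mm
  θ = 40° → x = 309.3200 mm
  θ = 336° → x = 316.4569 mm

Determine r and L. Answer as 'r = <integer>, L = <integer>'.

constraint per measurement: (x − r cos θ)² + (r sin θ − e)² = L²
subtracting the θ₁ and θ₂ equations cancels the r² and L² terms:
r = (x₁² − x₂²) / (2[(x₁cos θ₁ + e sin θ₁) − (x₂cos θ₂ + e sin θ₂)]) = 58.0002 → r = 58
L² = (x₁ − r cos θ₁)² + (r sin θ₁ − e)² = 70756.0123 → L = 266.0000 → L = 266
check at θ₃=336°: x = 316.4569 (printed 316.4569) ✓

r = 58, L = 266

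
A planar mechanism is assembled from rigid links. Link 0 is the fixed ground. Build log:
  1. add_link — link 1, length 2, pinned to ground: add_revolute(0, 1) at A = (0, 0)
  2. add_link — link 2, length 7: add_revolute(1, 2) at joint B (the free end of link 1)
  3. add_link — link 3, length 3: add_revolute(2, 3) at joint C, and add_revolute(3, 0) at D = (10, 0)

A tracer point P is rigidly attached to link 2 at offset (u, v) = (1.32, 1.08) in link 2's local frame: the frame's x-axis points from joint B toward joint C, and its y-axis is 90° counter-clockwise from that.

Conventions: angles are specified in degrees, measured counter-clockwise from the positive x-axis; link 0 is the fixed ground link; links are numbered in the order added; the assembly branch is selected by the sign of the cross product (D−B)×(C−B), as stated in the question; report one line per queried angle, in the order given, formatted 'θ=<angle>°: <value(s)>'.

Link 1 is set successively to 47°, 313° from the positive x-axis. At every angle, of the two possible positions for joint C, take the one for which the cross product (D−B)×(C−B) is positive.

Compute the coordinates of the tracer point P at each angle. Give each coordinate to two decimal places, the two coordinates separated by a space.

A=(0,0), D=(10.00,0)
θ=47°: B = A + 2.00·(cos47°, sin47°) = (1.3640, 1.4627)
θ=47°: |BD| = 8.7590
θ=47°: circle(B,7.00) ∩ circle(D,3.00): a=6.6629, h=2.1462
θ=47°:   candidates: C₊=(8.2917,2.4661) cross=18.799; C₋=(7.5749,-1.7660) cross=-18.799
θ=47°:   branch + wants cross > 0 → take C=(8.2917,2.4661) (cross=18.799)
θ=47°: ex = (C−B)/|BC| = (0.9897,0.1433); ey = (-0.1433,0.9897)
θ=47°: P = B + 1.32·ex + 1.08·ey = (2.5156,2.7208)
θ=313°: B = A + 2.00·(cos313°, sin313°) = (1.3640, -1.4627)
θ=313°: |BD| = 8.7590
θ=313°: circle(B,7.00) ∩ circle(D,3.00): a=6.6629, h=2.1462
θ=313°:   candidates: C₊=(7.5749,1.7660) cross=18.799; C₋=(8.2917,-2.4661) cross=-18.799
θ=313°:   branch + wants cross > 0 → take C=(7.5749,1.7660) (cross=18.799)
θ=313°: ex = (C−B)/|BC| = (0.8873,0.4612); ey = (-0.4612,0.8873)
θ=313°: P = B + 1.32·ex + 1.08·ey = (2.0370,0.1044)

θ=47°: 2.52 2.72
θ=313°: 2.04 0.10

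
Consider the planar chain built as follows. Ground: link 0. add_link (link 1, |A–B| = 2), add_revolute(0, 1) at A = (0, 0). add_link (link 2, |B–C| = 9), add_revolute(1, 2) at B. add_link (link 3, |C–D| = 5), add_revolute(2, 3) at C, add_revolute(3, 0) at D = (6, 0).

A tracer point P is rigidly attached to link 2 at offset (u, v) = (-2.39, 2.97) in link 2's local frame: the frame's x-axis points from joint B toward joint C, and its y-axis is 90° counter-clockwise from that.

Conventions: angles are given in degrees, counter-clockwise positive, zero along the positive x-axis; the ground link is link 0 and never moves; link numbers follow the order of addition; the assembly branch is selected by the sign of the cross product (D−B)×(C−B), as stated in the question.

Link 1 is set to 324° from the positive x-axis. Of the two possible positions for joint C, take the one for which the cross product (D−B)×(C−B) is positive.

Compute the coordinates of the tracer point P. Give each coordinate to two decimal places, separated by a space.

A=(0,0), D=(6.00,0)
B = A + 2.00·(cos324°, sin324°) = (1.6180, -1.1756)
|BD| = 4.5369
circle(B,9.00) ∩ circle(D,5.00): a=8.4401, h=3.1250
  candidates: C₊=(8.9601,4.0296) cross=14.178; C₋=(10.5796,-2.0069) cross=-14.178
  branch + wants cross > 0 → take C=(8.9601,4.0296) (cross=14.178)
ex = (C−B)/|BC| = (0.8158,0.5784); ey = (-0.5784,0.8158)
P = B + -2.39·ex + 2.97·ey = (-2.0494,-0.1349)

-2.05 -0.13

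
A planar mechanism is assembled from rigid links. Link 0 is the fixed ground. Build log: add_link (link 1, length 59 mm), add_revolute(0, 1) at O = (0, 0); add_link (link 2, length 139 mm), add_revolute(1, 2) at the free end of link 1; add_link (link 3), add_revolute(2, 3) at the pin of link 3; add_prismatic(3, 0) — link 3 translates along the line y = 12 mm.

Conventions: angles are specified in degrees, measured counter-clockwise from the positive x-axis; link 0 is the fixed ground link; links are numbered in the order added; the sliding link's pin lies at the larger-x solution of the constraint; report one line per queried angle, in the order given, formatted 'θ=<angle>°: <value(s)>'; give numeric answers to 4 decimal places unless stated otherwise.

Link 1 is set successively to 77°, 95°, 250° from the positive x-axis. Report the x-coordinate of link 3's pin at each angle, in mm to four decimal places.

geometry: r = 59 mm, L = 139 mm, e = 12 mm
θ=77°: crank pin P = (r cos θ, r sin θ) = (13.272112, 57.487834)
θ=77°: h = r sin θ − e = 57.487834 − 12 = 45.487834
θ=77°: x = r cos θ + √(L² − h²) = 13.272112 + 131.346325 = 144.618437
θ=95°: crank pin P = (r cos θ, r sin θ) = (-5.142189, 58.775487)
θ=95°: h = r sin θ − e = 58.775487 − 12 = 46.775487
θ=95°: x = r cos θ + √(L² − h²) = -5.142189 + 130.893292 = 125.751103
θ=250°: crank pin P = (r cos θ, r sin θ) = (-20.179188, -55.441865)
θ=250°: h = r sin θ − e = -55.441865 − 12 = -67.441865
θ=250°: x = r cos θ + √(L² − h²) = -20.179188 + 121.542564 = 101.363376

θ=77°: 144.6184
θ=95°: 125.7511
θ=250°: 101.3634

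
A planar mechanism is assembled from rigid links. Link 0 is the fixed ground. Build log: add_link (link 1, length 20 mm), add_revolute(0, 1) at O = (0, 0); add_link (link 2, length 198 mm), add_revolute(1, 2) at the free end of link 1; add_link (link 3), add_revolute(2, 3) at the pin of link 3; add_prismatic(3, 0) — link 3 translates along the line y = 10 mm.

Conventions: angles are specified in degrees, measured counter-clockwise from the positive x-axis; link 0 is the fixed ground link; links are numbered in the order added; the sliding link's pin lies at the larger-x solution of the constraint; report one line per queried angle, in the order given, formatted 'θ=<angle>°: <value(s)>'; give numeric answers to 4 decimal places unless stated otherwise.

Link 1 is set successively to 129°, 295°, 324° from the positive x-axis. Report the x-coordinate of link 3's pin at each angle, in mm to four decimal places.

geometry: r = 20 mm, L = 198 mm, e = 10 mm
θ=129°: crank pin P = (r cos θ, r sin θ) = (-12.586408, 15.542919)
θ=129°: h = r sin θ − e = 15.542919 − 10 = 5.542919
θ=129°: x = r cos θ + √(L² − h²) = -12.586408 + 197.922399 = 185.335991
θ=295°: crank pin P = (r cos θ, r sin θ) = (8.452365, -18.126156)
θ=295°: h = r sin θ − e = -18.126156 − 10 = -28.126156
θ=295°: x = r cos θ + √(L² − h²) = 8.452365 + 195.992141 = 204.444506
θ=324°: crank pin P = (r cos θ, r sin θ) = (16.180340, -11.755705)
θ=324°: h = r sin θ − e = -11.755705 − 10 = -21.755705
θ=324°: x = r cos θ + √(L² − h²) = 16.180340 + 196.801142 = 212.981481

θ=129°: 185.3360
θ=295°: 204.4445
θ=324°: 212.9815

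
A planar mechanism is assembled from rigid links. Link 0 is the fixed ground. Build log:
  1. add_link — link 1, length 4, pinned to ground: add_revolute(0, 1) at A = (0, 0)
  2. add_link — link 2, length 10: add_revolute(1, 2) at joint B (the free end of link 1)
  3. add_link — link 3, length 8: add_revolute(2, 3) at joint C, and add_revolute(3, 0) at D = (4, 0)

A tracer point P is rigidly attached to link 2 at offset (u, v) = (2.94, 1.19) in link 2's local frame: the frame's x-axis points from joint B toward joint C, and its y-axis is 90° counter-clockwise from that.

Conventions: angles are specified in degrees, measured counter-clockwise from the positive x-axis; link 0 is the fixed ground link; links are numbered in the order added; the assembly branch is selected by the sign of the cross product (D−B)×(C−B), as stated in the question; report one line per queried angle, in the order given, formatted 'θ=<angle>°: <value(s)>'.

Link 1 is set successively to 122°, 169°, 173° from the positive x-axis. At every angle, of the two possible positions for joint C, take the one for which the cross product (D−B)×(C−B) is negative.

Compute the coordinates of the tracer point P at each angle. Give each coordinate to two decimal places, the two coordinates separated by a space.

A=(0,0), D=(4.00,0)
θ=122°: B = A + 4.00·(cos122°, sin122°) = (-2.1197, 3.3922)
θ=122°: |BD| = 6.9970
θ=122°: circle(B,10.00) ∩ circle(D,8.00): a=6.0710, h=7.9462
θ=122°:   candidates: C₊=(7.0426,7.3988) cross=55.599; C₋=(-0.6622,-6.5010) cross=-55.599
θ=122°:   branch - wants cross < 0 → take C=(-0.6622,-6.5010) (cross=-55.599)
θ=122°: ex = (C−B)/|BC| = (0.1457,-0.9893); ey = (0.9893,0.1457)
θ=122°: P = B + 2.94·ex + 1.19·ey = (-0.5139,0.6570)
θ=169°: B = A + 4.00·(cos169°, sin169°) = (-3.9265, 0.7632)
θ=169°: |BD| = 7.9632
θ=169°: circle(B,10.00) ∩ circle(D,8.00): a=6.2420, h=7.8127
θ=169°:   candidates: C₊=(3.0356,7.9417) cross=62.213; C₋=(1.5379,-7.6117) cross=-62.213
θ=169°:   branch - wants cross < 0 → take C=(1.5379,-7.6117) (cross=-62.213)
θ=169°: ex = (C−B)/|BC| = (0.5464,-0.8375); ey = (0.8375,0.5464)
θ=169°: P = B + 2.94·ex + 1.19·ey = (-1.3233,-1.0487)
θ=173°: B = A + 4.00·(cos173°, sin173°) = (-3.9702, 0.4875)
θ=173°: |BD| = 7.9851
θ=173°: circle(B,10.00) ∩ circle(D,8.00): a=6.2467, h=7.8089
θ=173°:   candidates: C₊=(2.7416,7.9004) cross=62.354; C₋=(1.7882,-7.6882) cross=-62.354
θ=173°:   branch - wants cross < 0 → take C=(1.7882,-7.6882) (cross=-62.354)
θ=173°: ex = (C−B)/|BC| = (0.5758,-0.8176); ey = (0.8176,0.5758)
θ=173°: P = B + 2.94·ex + 1.19·ey = (-1.3043,-1.2309)

θ=122°: -0.51 0.66
θ=169°: -1.32 -1.05
θ=173°: -1.30 -1.23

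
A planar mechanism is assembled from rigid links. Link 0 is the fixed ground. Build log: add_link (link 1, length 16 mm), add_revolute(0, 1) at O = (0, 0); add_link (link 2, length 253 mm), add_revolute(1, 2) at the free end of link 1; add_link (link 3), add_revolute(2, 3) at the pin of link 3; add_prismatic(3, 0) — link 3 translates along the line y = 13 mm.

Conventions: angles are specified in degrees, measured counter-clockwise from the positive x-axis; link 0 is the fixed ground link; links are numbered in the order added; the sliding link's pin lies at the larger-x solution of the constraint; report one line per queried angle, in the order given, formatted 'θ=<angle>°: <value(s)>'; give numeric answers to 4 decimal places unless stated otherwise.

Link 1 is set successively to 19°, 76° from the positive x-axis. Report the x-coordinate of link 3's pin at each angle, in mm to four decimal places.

geometry: r = 16 mm, L = 253 mm, e = 13 mm
θ=19°: crank pin P = (r cos θ, r sin θ) = (15.128297, 5.209090)
θ=19°: h = r sin θ − e = 5.209090 − 13 = -7.790910
θ=19°: x = r cos θ + √(L² − h²) = 15.128297 + 252.880014 = 268.008312
θ=76°: crank pin P = (r cos θ, r sin θ) = (3.870750, 15.524732)
θ=76°: h = r sin θ − e = 15.524732 − 13 = 2.524732
θ=76°: x = r cos θ + √(L² − h²) = 3.870750 + 252.987402 = 256.858153

θ=19°: 268.0083
θ=76°: 256.8582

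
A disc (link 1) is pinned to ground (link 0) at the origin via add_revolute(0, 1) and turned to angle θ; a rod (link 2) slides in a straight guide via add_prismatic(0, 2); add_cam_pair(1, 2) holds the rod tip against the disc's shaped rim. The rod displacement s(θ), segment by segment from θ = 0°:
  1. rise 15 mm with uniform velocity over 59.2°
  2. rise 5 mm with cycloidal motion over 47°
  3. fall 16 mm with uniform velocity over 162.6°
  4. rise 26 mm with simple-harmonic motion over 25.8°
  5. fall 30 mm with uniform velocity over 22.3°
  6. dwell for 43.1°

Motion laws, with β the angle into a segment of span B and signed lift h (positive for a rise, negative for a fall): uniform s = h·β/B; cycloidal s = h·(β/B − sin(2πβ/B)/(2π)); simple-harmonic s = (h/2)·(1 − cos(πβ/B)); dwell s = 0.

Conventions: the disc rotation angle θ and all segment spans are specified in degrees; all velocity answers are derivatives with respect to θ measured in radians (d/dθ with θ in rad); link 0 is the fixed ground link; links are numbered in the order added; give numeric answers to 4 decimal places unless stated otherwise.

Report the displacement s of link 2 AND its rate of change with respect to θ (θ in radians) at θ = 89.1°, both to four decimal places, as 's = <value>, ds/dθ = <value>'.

segment 1 (0° to 59.2°, uniform, h = 15) is passed completely: s = 0.0000 + (15) = 15.0000
θ = 89.1° falls in segment 2 (59.2° to 106.2°, cycloidal, h = 5): β = 89.1 − 59.2 = 29.9°, B = 47°; Δs = 5·(0.6362 − sin(2π·0.6362)/(2π)) = 3.7816; s = 15.0000 + 3.7816 = 18.7816
velocity in seg [59.2°–106.2°] (cycloidal), θ in radians: β = 29.9° = 0.5219 rad, B = 47° = 0.8203 rad; ds/dθ = (h/B)(1 − cos(2πβ/B)) = (5/0.8203)(1 − cos(2π·0.6362)) = 10.092461 mm/rad

s = 18.7816, ds/dθ = 10.0925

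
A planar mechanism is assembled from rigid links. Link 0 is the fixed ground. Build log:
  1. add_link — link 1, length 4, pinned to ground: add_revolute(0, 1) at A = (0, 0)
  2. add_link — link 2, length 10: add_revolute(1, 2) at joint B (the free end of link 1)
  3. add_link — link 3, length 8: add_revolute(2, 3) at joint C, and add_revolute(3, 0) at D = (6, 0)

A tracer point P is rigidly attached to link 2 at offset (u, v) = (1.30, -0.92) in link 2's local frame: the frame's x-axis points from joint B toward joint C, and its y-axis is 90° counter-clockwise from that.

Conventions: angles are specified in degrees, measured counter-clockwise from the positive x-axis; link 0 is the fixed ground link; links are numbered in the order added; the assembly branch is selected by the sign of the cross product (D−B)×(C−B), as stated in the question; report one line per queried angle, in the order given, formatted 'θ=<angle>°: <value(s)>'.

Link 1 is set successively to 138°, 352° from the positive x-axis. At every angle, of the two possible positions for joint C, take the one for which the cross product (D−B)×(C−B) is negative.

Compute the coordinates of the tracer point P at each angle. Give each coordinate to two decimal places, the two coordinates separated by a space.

A=(0,0), D=(6.00,0)
θ=138°: B = A + 4.00·(cos138°, sin138°) = (-2.9726, 2.6765)
θ=138°: |BD| = 9.3633
θ=138°: circle(B,10.00) ∩ circle(D,8.00): a=6.6040, h=7.5091
θ=138°:   candidates: C₊=(5.5024,7.9845) cross=70.310; C₋=(1.2094,-6.4070) cross=-70.310
θ=138°:   branch - wants cross < 0 → take C=(1.2094,-6.4070) (cross=-70.310)
θ=138°: ex = (C−B)/|BC| = (0.4182,-0.9084); ey = (0.9084,0.4182)
θ=138°: P = B + 1.30·ex + -0.92·ey = (-3.2646,1.1109)
θ=352°: B = A + 4.00·(cos352°, sin352°) = (3.9611, -0.5567)
θ=352°: |BD| = 2.1136
θ=352°: circle(B,10.00) ∩ circle(D,8.00): a=9.5732, h=2.8902
θ=352°:   candidates: C₊=(12.4350,4.7530) cross=6.109; C₋=(13.9575,-0.8234) cross=-6.109
θ=352°:   branch - wants cross < 0 → take C=(13.9575,-0.8234) (cross=-6.109)
θ=352°: ex = (C−B)/|BC| = (0.9996,-0.0267); ey = (0.0267,0.9996)
θ=352°: P = B + 1.30·ex + -0.92·ey = (5.2361,-1.5110)

θ=138°: -3.26 1.11
θ=352°: 5.24 -1.51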